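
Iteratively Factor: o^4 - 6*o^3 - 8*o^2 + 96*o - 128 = (o - 2)*(o^3 - 4*o^2 - 16*o + 64) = (o - 4)*(o - 2)*(o^2 - 16) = (o - 4)*(o - 2)*(o + 4)*(o - 4)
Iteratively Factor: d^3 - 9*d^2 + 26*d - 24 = (d - 2)*(d^2 - 7*d + 12) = (d - 3)*(d - 2)*(d - 4)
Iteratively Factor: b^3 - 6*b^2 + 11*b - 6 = (b - 3)*(b^2 - 3*b + 2) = (b - 3)*(b - 1)*(b - 2)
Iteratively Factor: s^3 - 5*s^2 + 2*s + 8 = (s - 4)*(s^2 - s - 2) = (s - 4)*(s + 1)*(s - 2)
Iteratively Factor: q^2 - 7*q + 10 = (q - 2)*(q - 5)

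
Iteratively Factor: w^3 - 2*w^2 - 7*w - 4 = (w + 1)*(w^2 - 3*w - 4) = (w + 1)^2*(w - 4)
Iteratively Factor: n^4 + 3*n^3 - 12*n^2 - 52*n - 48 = (n + 3)*(n^3 - 12*n - 16) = (n + 2)*(n + 3)*(n^2 - 2*n - 8) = (n + 2)^2*(n + 3)*(n - 4)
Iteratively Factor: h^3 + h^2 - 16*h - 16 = (h - 4)*(h^2 + 5*h + 4) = (h - 4)*(h + 1)*(h + 4)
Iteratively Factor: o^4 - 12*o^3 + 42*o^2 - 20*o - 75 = (o - 5)*(o^3 - 7*o^2 + 7*o + 15) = (o - 5)*(o + 1)*(o^2 - 8*o + 15) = (o - 5)^2*(o + 1)*(o - 3)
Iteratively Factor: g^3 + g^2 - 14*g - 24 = (g + 3)*(g^2 - 2*g - 8) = (g + 2)*(g + 3)*(g - 4)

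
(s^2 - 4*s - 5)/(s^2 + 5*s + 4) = (s - 5)/(s + 4)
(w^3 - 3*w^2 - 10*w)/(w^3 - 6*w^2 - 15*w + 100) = w*(w + 2)/(w^2 - w - 20)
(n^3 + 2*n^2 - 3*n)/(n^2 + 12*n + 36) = n*(n^2 + 2*n - 3)/(n^2 + 12*n + 36)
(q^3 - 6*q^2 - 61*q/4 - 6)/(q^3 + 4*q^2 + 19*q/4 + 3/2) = (q - 8)/(q + 2)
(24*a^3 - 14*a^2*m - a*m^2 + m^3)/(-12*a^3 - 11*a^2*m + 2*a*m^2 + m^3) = (-2*a + m)/(a + m)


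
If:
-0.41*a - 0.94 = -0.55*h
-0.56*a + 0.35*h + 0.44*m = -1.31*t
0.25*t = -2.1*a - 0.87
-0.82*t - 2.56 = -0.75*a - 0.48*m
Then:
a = -0.23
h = 1.54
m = 3.07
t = -1.54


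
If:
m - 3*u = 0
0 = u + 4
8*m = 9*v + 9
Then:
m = -12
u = -4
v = -35/3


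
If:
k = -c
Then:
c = -k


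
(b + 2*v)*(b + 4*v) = b^2 + 6*b*v + 8*v^2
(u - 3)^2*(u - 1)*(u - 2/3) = u^4 - 23*u^3/3 + 59*u^2/3 - 19*u + 6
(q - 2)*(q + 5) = q^2 + 3*q - 10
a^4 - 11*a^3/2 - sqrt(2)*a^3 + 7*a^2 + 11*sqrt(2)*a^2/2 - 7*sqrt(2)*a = a*(a - 7/2)*(a - 2)*(a - sqrt(2))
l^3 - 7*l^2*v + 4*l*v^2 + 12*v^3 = (l - 6*v)*(l - 2*v)*(l + v)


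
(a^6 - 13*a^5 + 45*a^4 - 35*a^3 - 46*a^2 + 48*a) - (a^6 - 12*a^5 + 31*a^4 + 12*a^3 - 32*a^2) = -a^5 + 14*a^4 - 47*a^3 - 14*a^2 + 48*a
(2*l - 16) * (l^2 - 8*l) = 2*l^3 - 32*l^2 + 128*l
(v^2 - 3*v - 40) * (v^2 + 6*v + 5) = v^4 + 3*v^3 - 53*v^2 - 255*v - 200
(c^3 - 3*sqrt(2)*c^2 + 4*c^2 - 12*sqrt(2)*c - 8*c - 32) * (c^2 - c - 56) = c^5 - 3*sqrt(2)*c^4 + 3*c^4 - 68*c^3 - 9*sqrt(2)*c^3 - 248*c^2 + 180*sqrt(2)*c^2 + 480*c + 672*sqrt(2)*c + 1792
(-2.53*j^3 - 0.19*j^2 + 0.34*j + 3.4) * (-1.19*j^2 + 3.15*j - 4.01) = 3.0107*j^5 - 7.7434*j^4 + 9.1422*j^3 - 2.2131*j^2 + 9.3466*j - 13.634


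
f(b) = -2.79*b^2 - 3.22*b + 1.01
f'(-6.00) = 30.26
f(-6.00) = -80.11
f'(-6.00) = 30.26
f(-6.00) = -80.11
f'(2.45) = -16.89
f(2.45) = -23.63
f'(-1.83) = 6.99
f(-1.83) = -2.44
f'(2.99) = -19.90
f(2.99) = -33.56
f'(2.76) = -18.62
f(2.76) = -29.13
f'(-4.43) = 21.50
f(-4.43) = -39.48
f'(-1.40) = 4.59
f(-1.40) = 0.05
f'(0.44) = -5.68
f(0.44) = -0.95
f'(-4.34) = 21.00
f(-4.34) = -37.57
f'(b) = -5.58*b - 3.22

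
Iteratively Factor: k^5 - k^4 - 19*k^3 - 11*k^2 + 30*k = (k)*(k^4 - k^3 - 19*k^2 - 11*k + 30) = k*(k - 1)*(k^3 - 19*k - 30) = k*(k - 1)*(k + 2)*(k^2 - 2*k - 15) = k*(k - 1)*(k + 2)*(k + 3)*(k - 5)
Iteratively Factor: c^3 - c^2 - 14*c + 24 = (c - 3)*(c^2 + 2*c - 8) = (c - 3)*(c - 2)*(c + 4)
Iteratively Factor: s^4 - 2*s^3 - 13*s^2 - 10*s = (s + 2)*(s^3 - 4*s^2 - 5*s) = s*(s + 2)*(s^2 - 4*s - 5) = s*(s + 1)*(s + 2)*(s - 5)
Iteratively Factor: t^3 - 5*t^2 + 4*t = (t)*(t^2 - 5*t + 4) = t*(t - 4)*(t - 1)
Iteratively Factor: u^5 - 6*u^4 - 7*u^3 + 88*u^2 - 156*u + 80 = (u - 2)*(u^4 - 4*u^3 - 15*u^2 + 58*u - 40) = (u - 5)*(u - 2)*(u^3 + u^2 - 10*u + 8) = (u - 5)*(u - 2)^2*(u^2 + 3*u - 4) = (u - 5)*(u - 2)^2*(u - 1)*(u + 4)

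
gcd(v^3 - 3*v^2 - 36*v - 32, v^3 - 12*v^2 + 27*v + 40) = v^2 - 7*v - 8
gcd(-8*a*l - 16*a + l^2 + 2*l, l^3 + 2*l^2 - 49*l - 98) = l + 2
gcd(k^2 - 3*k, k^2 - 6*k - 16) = 1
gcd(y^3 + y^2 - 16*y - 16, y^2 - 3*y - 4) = y^2 - 3*y - 4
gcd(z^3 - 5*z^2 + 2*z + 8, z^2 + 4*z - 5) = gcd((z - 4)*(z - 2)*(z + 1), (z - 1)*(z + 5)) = 1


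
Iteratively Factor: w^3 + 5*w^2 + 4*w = (w + 1)*(w^2 + 4*w) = (w + 1)*(w + 4)*(w)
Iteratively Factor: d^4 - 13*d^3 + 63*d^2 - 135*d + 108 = (d - 4)*(d^3 - 9*d^2 + 27*d - 27) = (d - 4)*(d - 3)*(d^2 - 6*d + 9) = (d - 4)*(d - 3)^2*(d - 3)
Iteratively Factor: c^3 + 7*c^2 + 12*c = (c)*(c^2 + 7*c + 12) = c*(c + 4)*(c + 3)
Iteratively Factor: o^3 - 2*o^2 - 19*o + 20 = (o + 4)*(o^2 - 6*o + 5) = (o - 1)*(o + 4)*(o - 5)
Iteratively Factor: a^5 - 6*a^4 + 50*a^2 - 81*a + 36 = (a - 4)*(a^4 - 2*a^3 - 8*a^2 + 18*a - 9) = (a - 4)*(a - 1)*(a^3 - a^2 - 9*a + 9) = (a - 4)*(a - 1)^2*(a^2 - 9) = (a - 4)*(a - 3)*(a - 1)^2*(a + 3)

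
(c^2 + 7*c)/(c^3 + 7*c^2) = 1/c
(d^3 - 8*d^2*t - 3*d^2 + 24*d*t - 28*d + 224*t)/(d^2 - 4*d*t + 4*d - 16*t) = (-d^2 + 8*d*t + 7*d - 56*t)/(-d + 4*t)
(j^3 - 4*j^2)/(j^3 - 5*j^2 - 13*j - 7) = j^2*(4 - j)/(-j^3 + 5*j^2 + 13*j + 7)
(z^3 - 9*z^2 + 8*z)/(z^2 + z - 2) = z*(z - 8)/(z + 2)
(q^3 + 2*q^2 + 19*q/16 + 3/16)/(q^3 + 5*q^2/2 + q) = (16*q^3 + 32*q^2 + 19*q + 3)/(8*q*(2*q^2 + 5*q + 2))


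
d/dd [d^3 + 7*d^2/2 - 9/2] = d*(3*d + 7)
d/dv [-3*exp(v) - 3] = -3*exp(v)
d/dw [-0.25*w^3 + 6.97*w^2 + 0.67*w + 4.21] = -0.75*w^2 + 13.94*w + 0.67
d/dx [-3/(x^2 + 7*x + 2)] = 3*(2*x + 7)/(x^2 + 7*x + 2)^2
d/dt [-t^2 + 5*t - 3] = 5 - 2*t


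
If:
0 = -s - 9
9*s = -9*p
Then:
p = 9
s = -9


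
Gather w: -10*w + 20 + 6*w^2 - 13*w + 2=6*w^2 - 23*w + 22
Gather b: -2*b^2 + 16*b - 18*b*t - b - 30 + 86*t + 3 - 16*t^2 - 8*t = -2*b^2 + b*(15 - 18*t) - 16*t^2 + 78*t - 27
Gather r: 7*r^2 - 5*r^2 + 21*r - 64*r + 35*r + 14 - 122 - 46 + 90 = 2*r^2 - 8*r - 64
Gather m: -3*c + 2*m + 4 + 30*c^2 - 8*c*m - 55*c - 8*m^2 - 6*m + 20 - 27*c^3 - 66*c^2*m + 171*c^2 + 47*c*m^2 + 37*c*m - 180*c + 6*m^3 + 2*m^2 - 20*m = -27*c^3 + 201*c^2 - 238*c + 6*m^3 + m^2*(47*c - 6) + m*(-66*c^2 + 29*c - 24) + 24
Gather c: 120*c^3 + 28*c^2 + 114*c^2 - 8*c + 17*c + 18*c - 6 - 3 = 120*c^3 + 142*c^2 + 27*c - 9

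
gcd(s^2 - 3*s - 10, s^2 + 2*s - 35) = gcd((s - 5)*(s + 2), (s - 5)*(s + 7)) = s - 5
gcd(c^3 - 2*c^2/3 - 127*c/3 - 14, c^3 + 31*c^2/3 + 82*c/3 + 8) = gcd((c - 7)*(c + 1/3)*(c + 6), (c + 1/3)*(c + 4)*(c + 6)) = c^2 + 19*c/3 + 2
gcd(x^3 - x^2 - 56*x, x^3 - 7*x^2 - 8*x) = x^2 - 8*x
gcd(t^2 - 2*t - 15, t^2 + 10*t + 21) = t + 3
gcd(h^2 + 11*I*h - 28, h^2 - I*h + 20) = h + 4*I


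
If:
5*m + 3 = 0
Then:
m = -3/5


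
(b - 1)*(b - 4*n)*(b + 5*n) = b^3 + b^2*n - b^2 - 20*b*n^2 - b*n + 20*n^2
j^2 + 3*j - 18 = (j - 3)*(j + 6)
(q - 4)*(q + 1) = q^2 - 3*q - 4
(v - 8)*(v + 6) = v^2 - 2*v - 48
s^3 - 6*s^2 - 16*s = s*(s - 8)*(s + 2)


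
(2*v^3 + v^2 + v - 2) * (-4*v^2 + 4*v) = -8*v^5 + 4*v^4 + 12*v^2 - 8*v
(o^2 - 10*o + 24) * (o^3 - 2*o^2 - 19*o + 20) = o^5 - 12*o^4 + 25*o^3 + 162*o^2 - 656*o + 480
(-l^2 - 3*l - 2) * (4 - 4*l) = 4*l^3 + 8*l^2 - 4*l - 8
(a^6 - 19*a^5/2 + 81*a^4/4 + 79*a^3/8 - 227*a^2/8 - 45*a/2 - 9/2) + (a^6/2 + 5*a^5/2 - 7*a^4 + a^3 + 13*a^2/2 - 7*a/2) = 3*a^6/2 - 7*a^5 + 53*a^4/4 + 87*a^3/8 - 175*a^2/8 - 26*a - 9/2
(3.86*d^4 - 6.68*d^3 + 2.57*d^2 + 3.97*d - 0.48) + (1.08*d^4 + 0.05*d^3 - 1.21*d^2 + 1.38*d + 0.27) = 4.94*d^4 - 6.63*d^3 + 1.36*d^2 + 5.35*d - 0.21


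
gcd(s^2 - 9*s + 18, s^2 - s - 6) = s - 3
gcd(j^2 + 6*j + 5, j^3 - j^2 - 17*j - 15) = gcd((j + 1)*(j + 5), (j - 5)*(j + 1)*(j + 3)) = j + 1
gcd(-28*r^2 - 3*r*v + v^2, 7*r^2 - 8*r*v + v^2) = 7*r - v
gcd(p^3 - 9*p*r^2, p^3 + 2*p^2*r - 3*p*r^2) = p^2 + 3*p*r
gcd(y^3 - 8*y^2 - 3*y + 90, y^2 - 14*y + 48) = y - 6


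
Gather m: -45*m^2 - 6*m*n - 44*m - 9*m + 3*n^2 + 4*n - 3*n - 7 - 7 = -45*m^2 + m*(-6*n - 53) + 3*n^2 + n - 14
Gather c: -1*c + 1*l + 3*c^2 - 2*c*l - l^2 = 3*c^2 + c*(-2*l - 1) - l^2 + l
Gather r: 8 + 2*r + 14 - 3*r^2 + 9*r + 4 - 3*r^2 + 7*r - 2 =-6*r^2 + 18*r + 24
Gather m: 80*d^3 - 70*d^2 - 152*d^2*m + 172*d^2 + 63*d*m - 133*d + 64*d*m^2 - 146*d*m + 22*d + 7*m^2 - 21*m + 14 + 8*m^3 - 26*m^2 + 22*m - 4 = 80*d^3 + 102*d^2 - 111*d + 8*m^3 + m^2*(64*d - 19) + m*(-152*d^2 - 83*d + 1) + 10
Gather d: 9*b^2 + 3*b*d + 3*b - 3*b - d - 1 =9*b^2 + d*(3*b - 1) - 1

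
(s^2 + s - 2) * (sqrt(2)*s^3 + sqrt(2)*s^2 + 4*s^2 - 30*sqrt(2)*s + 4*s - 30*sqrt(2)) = sqrt(2)*s^5 + 2*sqrt(2)*s^4 + 4*s^4 - 31*sqrt(2)*s^3 + 8*s^3 - 62*sqrt(2)*s^2 - 4*s^2 - 8*s + 30*sqrt(2)*s + 60*sqrt(2)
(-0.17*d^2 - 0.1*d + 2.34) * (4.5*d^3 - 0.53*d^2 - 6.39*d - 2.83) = -0.765*d^5 - 0.3599*d^4 + 11.6693*d^3 - 0.1201*d^2 - 14.6696*d - 6.6222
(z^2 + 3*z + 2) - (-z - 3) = z^2 + 4*z + 5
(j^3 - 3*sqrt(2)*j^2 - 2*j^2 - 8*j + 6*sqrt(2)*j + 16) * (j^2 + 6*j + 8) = j^5 - 3*sqrt(2)*j^4 + 4*j^4 - 12*sqrt(2)*j^3 - 12*j^3 - 48*j^2 + 12*sqrt(2)*j^2 + 32*j + 48*sqrt(2)*j + 128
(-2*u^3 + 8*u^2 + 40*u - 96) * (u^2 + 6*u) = -2*u^5 - 4*u^4 + 88*u^3 + 144*u^2 - 576*u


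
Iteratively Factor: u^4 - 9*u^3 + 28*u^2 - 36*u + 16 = (u - 4)*(u^3 - 5*u^2 + 8*u - 4) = (u - 4)*(u - 2)*(u^2 - 3*u + 2) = (u - 4)*(u - 2)^2*(u - 1)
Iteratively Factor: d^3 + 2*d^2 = (d)*(d^2 + 2*d) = d*(d + 2)*(d)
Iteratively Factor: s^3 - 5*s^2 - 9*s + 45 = (s - 5)*(s^2 - 9) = (s - 5)*(s + 3)*(s - 3)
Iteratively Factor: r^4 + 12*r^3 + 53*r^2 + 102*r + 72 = (r + 4)*(r^3 + 8*r^2 + 21*r + 18) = (r + 2)*(r + 4)*(r^2 + 6*r + 9) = (r + 2)*(r + 3)*(r + 4)*(r + 3)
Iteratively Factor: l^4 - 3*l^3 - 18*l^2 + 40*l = (l - 2)*(l^3 - l^2 - 20*l) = l*(l - 2)*(l^2 - l - 20) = l*(l - 2)*(l + 4)*(l - 5)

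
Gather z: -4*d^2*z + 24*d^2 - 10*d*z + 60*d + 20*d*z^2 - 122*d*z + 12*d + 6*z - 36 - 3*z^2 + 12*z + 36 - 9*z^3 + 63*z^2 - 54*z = 24*d^2 + 72*d - 9*z^3 + z^2*(20*d + 60) + z*(-4*d^2 - 132*d - 36)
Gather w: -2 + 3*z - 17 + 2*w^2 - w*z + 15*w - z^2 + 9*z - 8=2*w^2 + w*(15 - z) - z^2 + 12*z - 27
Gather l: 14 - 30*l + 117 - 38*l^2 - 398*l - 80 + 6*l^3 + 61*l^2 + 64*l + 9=6*l^3 + 23*l^2 - 364*l + 60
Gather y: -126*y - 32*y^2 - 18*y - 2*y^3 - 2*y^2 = -2*y^3 - 34*y^2 - 144*y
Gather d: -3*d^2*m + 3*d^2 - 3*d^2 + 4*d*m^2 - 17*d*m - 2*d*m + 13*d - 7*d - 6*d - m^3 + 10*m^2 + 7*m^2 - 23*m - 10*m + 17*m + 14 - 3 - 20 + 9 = -3*d^2*m + d*(4*m^2 - 19*m) - m^3 + 17*m^2 - 16*m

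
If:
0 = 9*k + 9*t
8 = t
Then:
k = -8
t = 8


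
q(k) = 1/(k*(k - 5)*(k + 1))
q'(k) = -1/(k*(k - 5)*(k + 1)^2) - 1/(k*(k - 5)^2*(k + 1)) - 1/(k^2*(k - 5)*(k + 1)) = (-k*(k - 5) - k*(k + 1) - (k - 5)*(k + 1))/(k^2*(k - 5)^2*(k + 1)^2)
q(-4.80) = -0.01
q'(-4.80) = -0.00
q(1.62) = -0.07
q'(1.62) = 0.05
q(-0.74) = 0.91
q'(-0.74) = -2.10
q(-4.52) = -0.01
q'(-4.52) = -0.00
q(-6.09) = -0.00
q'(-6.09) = -0.00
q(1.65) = -0.07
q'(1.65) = 0.05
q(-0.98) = 8.53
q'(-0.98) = -416.46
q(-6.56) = -0.00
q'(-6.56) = -0.00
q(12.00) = 0.00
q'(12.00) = 0.00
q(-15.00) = 0.00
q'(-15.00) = 0.00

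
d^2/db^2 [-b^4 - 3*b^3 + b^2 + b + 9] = -12*b^2 - 18*b + 2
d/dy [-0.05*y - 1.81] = -0.0500000000000000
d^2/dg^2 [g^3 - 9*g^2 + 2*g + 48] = 6*g - 18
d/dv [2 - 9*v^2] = -18*v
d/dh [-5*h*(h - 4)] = 20 - 10*h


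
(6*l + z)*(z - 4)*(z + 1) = 6*l*z^2 - 18*l*z - 24*l + z^3 - 3*z^2 - 4*z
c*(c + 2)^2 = c^3 + 4*c^2 + 4*c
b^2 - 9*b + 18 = (b - 6)*(b - 3)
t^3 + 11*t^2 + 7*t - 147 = (t - 3)*(t + 7)^2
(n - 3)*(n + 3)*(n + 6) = n^3 + 6*n^2 - 9*n - 54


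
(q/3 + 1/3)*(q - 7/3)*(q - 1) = q^3/3 - 7*q^2/9 - q/3 + 7/9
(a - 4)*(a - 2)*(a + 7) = a^3 + a^2 - 34*a + 56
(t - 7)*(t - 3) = t^2 - 10*t + 21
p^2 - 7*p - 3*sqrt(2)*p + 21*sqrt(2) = (p - 7)*(p - 3*sqrt(2))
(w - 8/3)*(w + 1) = w^2 - 5*w/3 - 8/3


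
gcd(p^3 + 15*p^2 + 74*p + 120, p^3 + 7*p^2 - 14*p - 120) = p^2 + 11*p + 30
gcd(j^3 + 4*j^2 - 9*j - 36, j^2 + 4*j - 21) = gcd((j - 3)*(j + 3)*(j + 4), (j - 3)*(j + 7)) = j - 3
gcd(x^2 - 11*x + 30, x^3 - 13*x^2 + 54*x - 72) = x - 6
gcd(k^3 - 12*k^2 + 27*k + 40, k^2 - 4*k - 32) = k - 8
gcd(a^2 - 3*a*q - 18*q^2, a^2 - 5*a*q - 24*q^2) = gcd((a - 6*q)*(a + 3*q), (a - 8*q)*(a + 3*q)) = a + 3*q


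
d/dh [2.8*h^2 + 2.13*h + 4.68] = 5.6*h + 2.13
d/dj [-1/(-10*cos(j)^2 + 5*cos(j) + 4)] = 5*(4*cos(j) - 1)*sin(j)/(-10*cos(j)^2 + 5*cos(j) + 4)^2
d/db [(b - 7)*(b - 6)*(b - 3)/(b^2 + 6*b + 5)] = (b^4 + 12*b^3 - 162*b^2 + 92*b + 1161)/(b^4 + 12*b^3 + 46*b^2 + 60*b + 25)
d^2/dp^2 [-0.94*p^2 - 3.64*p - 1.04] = -1.88000000000000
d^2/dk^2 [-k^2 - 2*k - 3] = -2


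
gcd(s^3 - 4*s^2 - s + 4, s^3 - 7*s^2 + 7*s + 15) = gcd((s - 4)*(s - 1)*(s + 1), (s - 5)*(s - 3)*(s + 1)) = s + 1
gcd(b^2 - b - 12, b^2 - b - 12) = b^2 - b - 12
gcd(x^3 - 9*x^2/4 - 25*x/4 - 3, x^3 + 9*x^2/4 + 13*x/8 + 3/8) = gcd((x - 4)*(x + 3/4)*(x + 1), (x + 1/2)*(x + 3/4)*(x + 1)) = x^2 + 7*x/4 + 3/4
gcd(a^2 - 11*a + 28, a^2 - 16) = a - 4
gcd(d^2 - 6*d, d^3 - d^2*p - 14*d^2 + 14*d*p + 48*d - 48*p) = d - 6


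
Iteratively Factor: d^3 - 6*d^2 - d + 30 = (d - 5)*(d^2 - d - 6) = (d - 5)*(d - 3)*(d + 2)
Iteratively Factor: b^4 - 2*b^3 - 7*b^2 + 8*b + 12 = (b - 2)*(b^3 - 7*b - 6) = (b - 2)*(b + 1)*(b^2 - b - 6) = (b - 2)*(b + 1)*(b + 2)*(b - 3)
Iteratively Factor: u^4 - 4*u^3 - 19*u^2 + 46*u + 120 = (u - 4)*(u^3 - 19*u - 30) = (u - 5)*(u - 4)*(u^2 + 5*u + 6) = (u - 5)*(u - 4)*(u + 2)*(u + 3)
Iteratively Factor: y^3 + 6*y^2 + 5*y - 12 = (y - 1)*(y^2 + 7*y + 12) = (y - 1)*(y + 3)*(y + 4)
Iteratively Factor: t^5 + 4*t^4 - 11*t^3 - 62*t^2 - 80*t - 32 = (t + 1)*(t^4 + 3*t^3 - 14*t^2 - 48*t - 32) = (t - 4)*(t + 1)*(t^3 + 7*t^2 + 14*t + 8) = (t - 4)*(t + 1)*(t + 2)*(t^2 + 5*t + 4) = (t - 4)*(t + 1)*(t + 2)*(t + 4)*(t + 1)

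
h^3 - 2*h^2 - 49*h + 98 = (h - 7)*(h - 2)*(h + 7)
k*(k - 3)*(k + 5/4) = k^3 - 7*k^2/4 - 15*k/4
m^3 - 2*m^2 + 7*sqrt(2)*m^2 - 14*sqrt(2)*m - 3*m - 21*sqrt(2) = (m - 3)*(m + 1)*(m + 7*sqrt(2))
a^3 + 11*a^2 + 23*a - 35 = (a - 1)*(a + 5)*(a + 7)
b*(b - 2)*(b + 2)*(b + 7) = b^4 + 7*b^3 - 4*b^2 - 28*b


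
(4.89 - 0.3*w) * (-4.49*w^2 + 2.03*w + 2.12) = 1.347*w^3 - 22.5651*w^2 + 9.2907*w + 10.3668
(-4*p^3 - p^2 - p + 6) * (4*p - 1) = -16*p^4 - 3*p^2 + 25*p - 6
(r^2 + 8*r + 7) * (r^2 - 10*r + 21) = r^4 - 2*r^3 - 52*r^2 + 98*r + 147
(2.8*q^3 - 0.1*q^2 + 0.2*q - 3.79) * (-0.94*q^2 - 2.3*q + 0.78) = -2.632*q^5 - 6.346*q^4 + 2.226*q^3 + 3.0246*q^2 + 8.873*q - 2.9562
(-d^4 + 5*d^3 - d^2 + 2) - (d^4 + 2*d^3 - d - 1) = -2*d^4 + 3*d^3 - d^2 + d + 3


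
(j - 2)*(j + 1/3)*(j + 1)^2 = j^4 + j^3/3 - 3*j^2 - 3*j - 2/3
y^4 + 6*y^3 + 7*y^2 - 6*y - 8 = (y - 1)*(y + 1)*(y + 2)*(y + 4)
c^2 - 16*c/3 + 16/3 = (c - 4)*(c - 4/3)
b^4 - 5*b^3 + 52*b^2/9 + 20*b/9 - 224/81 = (b - 8/3)*(b - 7/3)*(b - 2/3)*(b + 2/3)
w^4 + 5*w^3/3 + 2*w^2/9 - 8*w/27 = w*(w - 1/3)*(w + 2/3)*(w + 4/3)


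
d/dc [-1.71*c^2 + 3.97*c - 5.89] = 3.97 - 3.42*c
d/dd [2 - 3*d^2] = -6*d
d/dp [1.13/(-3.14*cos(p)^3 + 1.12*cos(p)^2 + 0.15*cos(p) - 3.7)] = (-10.6446*cos(p)^2 + 2.5312*cos(p) + 0.1695)*sin(p)/(3.14*cos(p)^3 - 1.12*cos(p)^2 - 0.15*cos(p) + 3.7)^2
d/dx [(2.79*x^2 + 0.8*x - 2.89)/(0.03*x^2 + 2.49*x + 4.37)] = (6.9231*x^2 + 24.558*x + 10.6921)/(0.0009*x^4 + 0.1494*x^3 + 6.4623*x^2 + 21.7626*x + 19.0969)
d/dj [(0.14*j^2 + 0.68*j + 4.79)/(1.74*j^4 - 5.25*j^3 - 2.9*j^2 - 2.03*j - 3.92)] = (-0.4872*j^5 - 2.8146*j^4 - 26.1984*j^3 + 77.1303*j^2 + 26.6844*j + 7.0581)/(3.0276*j^8 - 18.27*j^7 + 17.4705*j^6 + 23.3856*j^5 + 16.0834*j^4 + 52.934*j^3 + 26.8569*j^2 + 15.9152*j + 15.3664)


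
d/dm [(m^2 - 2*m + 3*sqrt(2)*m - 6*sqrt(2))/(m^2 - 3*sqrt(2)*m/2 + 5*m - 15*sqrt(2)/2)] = (-9*sqrt(2)*m^2 + 14*m^2 - 6*sqrt(2)*m - 126 + 90*sqrt(2))/(2*m^4 - 6*sqrt(2)*m^3 + 20*m^3 - 60*sqrt(2)*m^2 + 59*m^2 - 150*sqrt(2)*m + 90*m + 225)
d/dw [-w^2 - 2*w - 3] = -2*w - 2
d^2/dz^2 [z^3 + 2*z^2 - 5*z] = 6*z + 4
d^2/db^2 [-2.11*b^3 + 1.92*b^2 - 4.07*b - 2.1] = 3.84 - 12.66*b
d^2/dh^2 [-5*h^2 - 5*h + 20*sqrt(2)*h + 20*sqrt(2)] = -10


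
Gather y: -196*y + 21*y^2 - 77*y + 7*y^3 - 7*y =7*y^3 + 21*y^2 - 280*y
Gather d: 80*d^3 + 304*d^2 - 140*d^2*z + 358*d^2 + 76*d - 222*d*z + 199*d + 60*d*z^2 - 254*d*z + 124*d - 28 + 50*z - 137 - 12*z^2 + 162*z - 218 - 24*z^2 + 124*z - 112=80*d^3 + d^2*(662 - 140*z) + d*(60*z^2 - 476*z + 399) - 36*z^2 + 336*z - 495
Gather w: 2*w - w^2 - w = -w^2 + w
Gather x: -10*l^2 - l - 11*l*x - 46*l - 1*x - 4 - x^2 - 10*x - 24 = -10*l^2 - 47*l - x^2 + x*(-11*l - 11) - 28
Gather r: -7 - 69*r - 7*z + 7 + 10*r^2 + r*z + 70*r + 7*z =10*r^2 + r*(z + 1)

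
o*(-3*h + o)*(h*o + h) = -3*h^2*o^2 - 3*h^2*o + h*o^3 + h*o^2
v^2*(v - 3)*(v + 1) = v^4 - 2*v^3 - 3*v^2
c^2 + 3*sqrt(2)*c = c*(c + 3*sqrt(2))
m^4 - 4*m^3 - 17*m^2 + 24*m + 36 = (m - 6)*(m - 2)*(m + 1)*(m + 3)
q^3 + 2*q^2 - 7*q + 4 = (q - 1)^2*(q + 4)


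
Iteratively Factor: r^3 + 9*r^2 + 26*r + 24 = (r + 4)*(r^2 + 5*r + 6) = (r + 2)*(r + 4)*(r + 3)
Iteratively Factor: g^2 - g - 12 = (g - 4)*(g + 3)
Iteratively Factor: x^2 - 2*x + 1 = (x - 1)*(x - 1)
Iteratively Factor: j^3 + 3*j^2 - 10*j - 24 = (j + 2)*(j^2 + j - 12) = (j - 3)*(j + 2)*(j + 4)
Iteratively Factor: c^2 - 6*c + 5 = (c - 5)*(c - 1)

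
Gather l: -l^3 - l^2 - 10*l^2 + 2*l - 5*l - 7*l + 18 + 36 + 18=-l^3 - 11*l^2 - 10*l + 72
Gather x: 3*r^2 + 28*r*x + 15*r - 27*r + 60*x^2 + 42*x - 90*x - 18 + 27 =3*r^2 - 12*r + 60*x^2 + x*(28*r - 48) + 9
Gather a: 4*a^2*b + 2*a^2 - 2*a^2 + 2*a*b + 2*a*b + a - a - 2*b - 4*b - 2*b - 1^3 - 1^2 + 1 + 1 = 4*a^2*b + 4*a*b - 8*b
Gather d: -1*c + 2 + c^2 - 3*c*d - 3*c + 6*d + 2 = c^2 - 4*c + d*(6 - 3*c) + 4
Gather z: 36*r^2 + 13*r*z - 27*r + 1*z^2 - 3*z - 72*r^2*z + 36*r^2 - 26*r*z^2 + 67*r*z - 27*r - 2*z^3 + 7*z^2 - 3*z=72*r^2 - 54*r - 2*z^3 + z^2*(8 - 26*r) + z*(-72*r^2 + 80*r - 6)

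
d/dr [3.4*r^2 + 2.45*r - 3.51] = 6.8*r + 2.45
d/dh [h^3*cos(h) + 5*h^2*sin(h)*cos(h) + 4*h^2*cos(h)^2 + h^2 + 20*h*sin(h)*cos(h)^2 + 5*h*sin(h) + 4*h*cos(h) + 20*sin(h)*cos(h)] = -h^3*sin(h) - 4*h^2*sin(2*h) + 3*h^2*cos(h) + 5*h^2*cos(2*h) - 4*h*sin(h) + 5*h*sin(2*h) + 10*h*cos(h) + 4*h*cos(2*h) + 15*h*cos(3*h) + 6*h + 10*sin(h) + 5*sin(3*h) + 4*cos(h) + 20*cos(2*h)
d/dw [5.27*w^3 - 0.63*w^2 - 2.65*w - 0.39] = 15.81*w^2 - 1.26*w - 2.65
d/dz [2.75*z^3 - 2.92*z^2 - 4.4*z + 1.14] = 8.25*z^2 - 5.84*z - 4.4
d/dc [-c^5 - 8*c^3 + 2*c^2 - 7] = c*(-5*c^3 - 24*c + 4)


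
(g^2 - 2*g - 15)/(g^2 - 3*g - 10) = (g + 3)/(g + 2)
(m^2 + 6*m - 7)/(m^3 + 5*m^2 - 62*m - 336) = (m - 1)/(m^2 - 2*m - 48)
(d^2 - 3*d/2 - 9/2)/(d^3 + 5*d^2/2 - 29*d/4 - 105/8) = 4*(d - 3)/(4*d^2 + 4*d - 35)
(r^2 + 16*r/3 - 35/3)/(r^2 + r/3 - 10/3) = (r + 7)/(r + 2)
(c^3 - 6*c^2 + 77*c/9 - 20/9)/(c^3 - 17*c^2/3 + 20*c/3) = (c - 1/3)/c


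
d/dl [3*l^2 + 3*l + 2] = 6*l + 3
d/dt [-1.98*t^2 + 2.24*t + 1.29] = 2.24 - 3.96*t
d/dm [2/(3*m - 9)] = -2/(3*(m - 3)^2)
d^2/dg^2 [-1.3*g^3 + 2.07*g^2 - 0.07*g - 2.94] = 4.14 - 7.8*g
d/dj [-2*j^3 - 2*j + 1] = -6*j^2 - 2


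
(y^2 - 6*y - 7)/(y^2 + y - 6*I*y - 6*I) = (y - 7)/(y - 6*I)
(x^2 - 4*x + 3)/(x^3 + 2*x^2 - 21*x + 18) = 1/(x + 6)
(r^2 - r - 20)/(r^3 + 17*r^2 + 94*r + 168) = (r - 5)/(r^2 + 13*r + 42)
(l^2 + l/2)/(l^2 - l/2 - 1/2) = l/(l - 1)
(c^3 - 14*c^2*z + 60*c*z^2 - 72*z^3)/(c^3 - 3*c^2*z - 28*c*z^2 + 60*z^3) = (c - 6*z)/(c + 5*z)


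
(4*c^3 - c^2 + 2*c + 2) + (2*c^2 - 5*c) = 4*c^3 + c^2 - 3*c + 2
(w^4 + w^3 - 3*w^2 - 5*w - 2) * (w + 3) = w^5 + 4*w^4 - 14*w^2 - 17*w - 6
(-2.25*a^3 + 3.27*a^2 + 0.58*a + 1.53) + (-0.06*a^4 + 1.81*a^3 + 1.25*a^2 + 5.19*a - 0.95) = -0.06*a^4 - 0.44*a^3 + 4.52*a^2 + 5.77*a + 0.58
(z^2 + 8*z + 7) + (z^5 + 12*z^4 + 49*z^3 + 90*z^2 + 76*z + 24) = z^5 + 12*z^4 + 49*z^3 + 91*z^2 + 84*z + 31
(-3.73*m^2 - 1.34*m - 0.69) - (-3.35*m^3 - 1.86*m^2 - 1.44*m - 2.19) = 3.35*m^3 - 1.87*m^2 + 0.0999999999999999*m + 1.5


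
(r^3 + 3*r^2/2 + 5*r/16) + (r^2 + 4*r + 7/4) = r^3 + 5*r^2/2 + 69*r/16 + 7/4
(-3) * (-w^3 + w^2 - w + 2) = 3*w^3 - 3*w^2 + 3*w - 6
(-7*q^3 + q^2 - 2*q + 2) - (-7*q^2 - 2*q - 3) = -7*q^3 + 8*q^2 + 5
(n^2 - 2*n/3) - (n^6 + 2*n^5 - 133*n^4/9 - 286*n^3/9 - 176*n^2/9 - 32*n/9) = -n^6 - 2*n^5 + 133*n^4/9 + 286*n^3/9 + 185*n^2/9 + 26*n/9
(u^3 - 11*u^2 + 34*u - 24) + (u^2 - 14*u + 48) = u^3 - 10*u^2 + 20*u + 24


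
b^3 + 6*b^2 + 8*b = b*(b + 2)*(b + 4)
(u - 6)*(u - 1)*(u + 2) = u^3 - 5*u^2 - 8*u + 12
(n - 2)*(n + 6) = n^2 + 4*n - 12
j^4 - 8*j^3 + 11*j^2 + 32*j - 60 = (j - 5)*(j - 3)*(j - 2)*(j + 2)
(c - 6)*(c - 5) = c^2 - 11*c + 30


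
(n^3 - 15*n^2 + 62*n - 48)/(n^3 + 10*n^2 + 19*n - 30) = (n^2 - 14*n + 48)/(n^2 + 11*n + 30)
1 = 1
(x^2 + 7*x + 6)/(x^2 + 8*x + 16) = (x^2 + 7*x + 6)/(x^2 + 8*x + 16)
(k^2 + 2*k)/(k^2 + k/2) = 2*(k + 2)/(2*k + 1)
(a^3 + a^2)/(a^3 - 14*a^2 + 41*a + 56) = a^2/(a^2 - 15*a + 56)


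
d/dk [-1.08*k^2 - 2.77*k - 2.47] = -2.16*k - 2.77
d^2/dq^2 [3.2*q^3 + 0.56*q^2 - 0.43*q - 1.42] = 19.2*q + 1.12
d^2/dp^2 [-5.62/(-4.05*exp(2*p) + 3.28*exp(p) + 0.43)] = ((18.4336 - 91.044*exp(p))*(-4.05*exp(2*p) + 3.28*exp(p) + 0.43) - 5.62*(8.1*exp(p) - 3.28)*(16.2*exp(p) - 6.56)*exp(p))*exp(p)/(-4.05*exp(2*p) + 3.28*exp(p) + 0.43)^3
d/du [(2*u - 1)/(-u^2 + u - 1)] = (-2*u^2 + 2*u + (2*u - 1)^2 - 2)/(u^2 - u + 1)^2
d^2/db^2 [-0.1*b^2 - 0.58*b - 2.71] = -0.200000000000000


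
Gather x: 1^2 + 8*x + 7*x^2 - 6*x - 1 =7*x^2 + 2*x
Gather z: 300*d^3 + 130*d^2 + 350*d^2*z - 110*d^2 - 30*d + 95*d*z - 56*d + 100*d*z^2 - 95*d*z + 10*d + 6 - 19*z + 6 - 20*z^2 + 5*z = 300*d^3 + 20*d^2 - 76*d + z^2*(100*d - 20) + z*(350*d^2 - 14) + 12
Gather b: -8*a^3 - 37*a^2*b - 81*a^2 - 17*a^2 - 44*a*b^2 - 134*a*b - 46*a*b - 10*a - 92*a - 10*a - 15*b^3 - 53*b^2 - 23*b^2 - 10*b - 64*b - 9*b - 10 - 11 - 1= -8*a^3 - 98*a^2 - 112*a - 15*b^3 + b^2*(-44*a - 76) + b*(-37*a^2 - 180*a - 83) - 22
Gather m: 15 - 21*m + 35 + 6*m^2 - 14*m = 6*m^2 - 35*m + 50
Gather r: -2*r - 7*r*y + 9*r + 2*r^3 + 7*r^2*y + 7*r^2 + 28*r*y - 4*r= 2*r^3 + r^2*(7*y + 7) + r*(21*y + 3)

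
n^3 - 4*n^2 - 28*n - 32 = (n - 8)*(n + 2)^2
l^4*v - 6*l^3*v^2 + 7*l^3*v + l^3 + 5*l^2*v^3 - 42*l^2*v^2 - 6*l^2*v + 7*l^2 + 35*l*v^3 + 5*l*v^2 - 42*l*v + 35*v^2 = (l + 7)*(l - 5*v)*(l - v)*(l*v + 1)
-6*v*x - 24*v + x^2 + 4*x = (-6*v + x)*(x + 4)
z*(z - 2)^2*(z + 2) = z^4 - 2*z^3 - 4*z^2 + 8*z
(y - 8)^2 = y^2 - 16*y + 64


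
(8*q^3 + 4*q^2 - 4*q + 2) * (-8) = -64*q^3 - 32*q^2 + 32*q - 16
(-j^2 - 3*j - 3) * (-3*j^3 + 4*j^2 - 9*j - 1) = 3*j^5 + 5*j^4 + 6*j^3 + 16*j^2 + 30*j + 3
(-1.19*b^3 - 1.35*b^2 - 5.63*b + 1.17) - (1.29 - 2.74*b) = -1.19*b^3 - 1.35*b^2 - 2.89*b - 0.12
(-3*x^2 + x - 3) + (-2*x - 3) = -3*x^2 - x - 6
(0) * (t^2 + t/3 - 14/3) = 0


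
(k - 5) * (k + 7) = k^2 + 2*k - 35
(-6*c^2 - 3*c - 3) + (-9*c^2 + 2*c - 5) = -15*c^2 - c - 8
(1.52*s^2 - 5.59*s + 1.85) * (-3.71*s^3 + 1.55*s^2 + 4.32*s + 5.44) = -5.6392*s^5 + 23.0949*s^4 - 8.9616*s^3 - 13.0125*s^2 - 22.4176*s + 10.064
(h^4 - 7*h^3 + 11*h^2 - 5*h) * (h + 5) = h^5 - 2*h^4 - 24*h^3 + 50*h^2 - 25*h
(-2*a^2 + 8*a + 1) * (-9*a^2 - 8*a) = 18*a^4 - 56*a^3 - 73*a^2 - 8*a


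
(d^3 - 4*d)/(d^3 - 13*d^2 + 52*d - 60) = d*(d + 2)/(d^2 - 11*d + 30)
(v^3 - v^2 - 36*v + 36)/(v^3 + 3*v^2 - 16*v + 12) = (v - 6)/(v - 2)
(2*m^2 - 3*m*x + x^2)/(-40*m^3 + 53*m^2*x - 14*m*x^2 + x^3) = (-2*m + x)/(40*m^2 - 13*m*x + x^2)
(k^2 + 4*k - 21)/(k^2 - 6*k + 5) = (k^2 + 4*k - 21)/(k^2 - 6*k + 5)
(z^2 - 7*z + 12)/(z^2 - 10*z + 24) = (z - 3)/(z - 6)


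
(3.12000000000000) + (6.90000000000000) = 10.0200000000000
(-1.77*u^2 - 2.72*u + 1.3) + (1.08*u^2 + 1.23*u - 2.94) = -0.69*u^2 - 1.49*u - 1.64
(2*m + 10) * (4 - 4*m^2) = -8*m^3 - 40*m^2 + 8*m + 40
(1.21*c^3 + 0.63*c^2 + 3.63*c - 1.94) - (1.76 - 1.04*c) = 1.21*c^3 + 0.63*c^2 + 4.67*c - 3.7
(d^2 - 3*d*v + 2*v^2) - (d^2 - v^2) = -3*d*v + 3*v^2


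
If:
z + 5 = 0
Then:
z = -5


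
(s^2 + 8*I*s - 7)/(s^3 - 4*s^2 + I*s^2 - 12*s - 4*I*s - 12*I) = (s + 7*I)/(s^2 - 4*s - 12)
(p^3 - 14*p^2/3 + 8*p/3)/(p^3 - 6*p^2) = (3*p^2 - 14*p + 8)/(3*p*(p - 6))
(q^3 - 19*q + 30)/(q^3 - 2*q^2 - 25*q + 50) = (q - 3)/(q - 5)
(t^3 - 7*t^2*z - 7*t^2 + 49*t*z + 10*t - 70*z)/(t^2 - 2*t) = t - 7*z - 5 + 35*z/t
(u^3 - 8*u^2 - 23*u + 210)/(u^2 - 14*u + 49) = (u^2 - u - 30)/(u - 7)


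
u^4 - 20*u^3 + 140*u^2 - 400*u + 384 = (u - 8)*(u - 6)*(u - 4)*(u - 2)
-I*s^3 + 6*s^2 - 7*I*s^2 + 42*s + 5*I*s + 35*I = (s + 7)*(s + 5*I)*(-I*s + 1)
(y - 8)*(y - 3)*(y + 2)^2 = y^4 - 7*y^3 - 16*y^2 + 52*y + 96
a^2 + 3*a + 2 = (a + 1)*(a + 2)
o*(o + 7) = o^2 + 7*o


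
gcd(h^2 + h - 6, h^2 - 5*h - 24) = h + 3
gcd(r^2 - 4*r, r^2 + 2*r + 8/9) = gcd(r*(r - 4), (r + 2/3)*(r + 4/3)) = 1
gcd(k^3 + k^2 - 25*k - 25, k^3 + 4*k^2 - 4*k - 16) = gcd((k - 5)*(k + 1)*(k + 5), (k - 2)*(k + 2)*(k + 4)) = 1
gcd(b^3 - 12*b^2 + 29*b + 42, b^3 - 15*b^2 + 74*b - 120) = b - 6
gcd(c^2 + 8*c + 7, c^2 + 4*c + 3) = c + 1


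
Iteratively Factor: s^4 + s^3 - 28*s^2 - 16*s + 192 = (s - 3)*(s^3 + 4*s^2 - 16*s - 64) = (s - 3)*(s + 4)*(s^2 - 16) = (s - 3)*(s + 4)^2*(s - 4)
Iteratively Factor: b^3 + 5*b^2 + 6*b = (b + 2)*(b^2 + 3*b) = b*(b + 2)*(b + 3)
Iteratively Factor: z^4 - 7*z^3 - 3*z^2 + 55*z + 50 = (z + 1)*(z^3 - 8*z^2 + 5*z + 50) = (z + 1)*(z + 2)*(z^2 - 10*z + 25) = (z - 5)*(z + 1)*(z + 2)*(z - 5)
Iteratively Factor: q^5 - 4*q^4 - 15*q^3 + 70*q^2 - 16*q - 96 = (q + 4)*(q^4 - 8*q^3 + 17*q^2 + 2*q - 24) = (q + 1)*(q + 4)*(q^3 - 9*q^2 + 26*q - 24) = (q - 4)*(q + 1)*(q + 4)*(q^2 - 5*q + 6) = (q - 4)*(q - 3)*(q + 1)*(q + 4)*(q - 2)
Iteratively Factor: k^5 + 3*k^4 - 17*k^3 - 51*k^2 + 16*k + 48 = (k - 1)*(k^4 + 4*k^3 - 13*k^2 - 64*k - 48) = (k - 4)*(k - 1)*(k^3 + 8*k^2 + 19*k + 12) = (k - 4)*(k - 1)*(k + 4)*(k^2 + 4*k + 3) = (k - 4)*(k - 1)*(k + 1)*(k + 4)*(k + 3)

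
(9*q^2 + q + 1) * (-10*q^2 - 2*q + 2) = -90*q^4 - 28*q^3 + 6*q^2 + 2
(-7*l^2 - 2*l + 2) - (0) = -7*l^2 - 2*l + 2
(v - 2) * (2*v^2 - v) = 2*v^3 - 5*v^2 + 2*v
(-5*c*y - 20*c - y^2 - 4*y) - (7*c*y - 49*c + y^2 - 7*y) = -12*c*y + 29*c - 2*y^2 + 3*y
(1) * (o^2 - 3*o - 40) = o^2 - 3*o - 40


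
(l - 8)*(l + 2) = l^2 - 6*l - 16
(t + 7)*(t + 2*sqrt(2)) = t^2 + 2*sqrt(2)*t + 7*t + 14*sqrt(2)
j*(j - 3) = j^2 - 3*j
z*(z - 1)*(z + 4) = z^3 + 3*z^2 - 4*z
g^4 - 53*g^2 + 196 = (g - 7)*(g - 2)*(g + 2)*(g + 7)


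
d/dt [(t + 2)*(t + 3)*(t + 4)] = 3*t^2 + 18*t + 26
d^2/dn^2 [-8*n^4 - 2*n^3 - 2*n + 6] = 12*n*(-8*n - 1)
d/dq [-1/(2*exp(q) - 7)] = 2*exp(q)/(2*exp(q) - 7)^2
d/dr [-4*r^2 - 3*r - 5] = -8*r - 3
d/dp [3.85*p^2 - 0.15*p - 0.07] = 7.7*p - 0.15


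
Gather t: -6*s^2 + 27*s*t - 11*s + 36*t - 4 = -6*s^2 - 11*s + t*(27*s + 36) - 4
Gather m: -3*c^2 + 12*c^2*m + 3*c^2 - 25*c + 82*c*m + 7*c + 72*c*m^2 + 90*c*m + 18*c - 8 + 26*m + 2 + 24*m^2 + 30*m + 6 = m^2*(72*c + 24) + m*(12*c^2 + 172*c + 56)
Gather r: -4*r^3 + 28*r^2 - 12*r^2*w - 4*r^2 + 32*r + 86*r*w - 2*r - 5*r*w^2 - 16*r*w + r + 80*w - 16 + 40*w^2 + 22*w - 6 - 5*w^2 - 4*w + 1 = -4*r^3 + r^2*(24 - 12*w) + r*(-5*w^2 + 70*w + 31) + 35*w^2 + 98*w - 21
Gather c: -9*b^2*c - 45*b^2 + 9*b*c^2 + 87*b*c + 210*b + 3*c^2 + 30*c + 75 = -45*b^2 + 210*b + c^2*(9*b + 3) + c*(-9*b^2 + 87*b + 30) + 75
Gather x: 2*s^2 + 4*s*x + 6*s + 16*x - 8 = 2*s^2 + 6*s + x*(4*s + 16) - 8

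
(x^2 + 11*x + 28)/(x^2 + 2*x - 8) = (x + 7)/(x - 2)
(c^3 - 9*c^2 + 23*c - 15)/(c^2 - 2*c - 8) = (-c^3 + 9*c^2 - 23*c + 15)/(-c^2 + 2*c + 8)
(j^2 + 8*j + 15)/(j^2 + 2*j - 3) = (j + 5)/(j - 1)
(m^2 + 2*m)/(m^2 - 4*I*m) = (m + 2)/(m - 4*I)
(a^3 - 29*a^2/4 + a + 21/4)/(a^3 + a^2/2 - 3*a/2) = (4*a^2 - 25*a - 21)/(2*a*(2*a + 3))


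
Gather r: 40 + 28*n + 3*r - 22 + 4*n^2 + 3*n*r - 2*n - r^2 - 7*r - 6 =4*n^2 + 26*n - r^2 + r*(3*n - 4) + 12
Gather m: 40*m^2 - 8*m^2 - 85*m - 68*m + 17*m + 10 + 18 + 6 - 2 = 32*m^2 - 136*m + 32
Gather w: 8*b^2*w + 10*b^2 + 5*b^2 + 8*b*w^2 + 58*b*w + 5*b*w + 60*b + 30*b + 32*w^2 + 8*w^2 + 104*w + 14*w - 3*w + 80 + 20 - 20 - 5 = 15*b^2 + 90*b + w^2*(8*b + 40) + w*(8*b^2 + 63*b + 115) + 75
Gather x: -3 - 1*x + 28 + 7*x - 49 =6*x - 24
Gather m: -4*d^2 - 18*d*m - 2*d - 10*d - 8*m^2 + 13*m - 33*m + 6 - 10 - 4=-4*d^2 - 12*d - 8*m^2 + m*(-18*d - 20) - 8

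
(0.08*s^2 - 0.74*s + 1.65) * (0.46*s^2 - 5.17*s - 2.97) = 0.0368*s^4 - 0.754*s^3 + 4.3472*s^2 - 6.3327*s - 4.9005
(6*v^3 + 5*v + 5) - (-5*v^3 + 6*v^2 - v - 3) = 11*v^3 - 6*v^2 + 6*v + 8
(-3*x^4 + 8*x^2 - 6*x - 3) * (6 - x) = 3*x^5 - 18*x^4 - 8*x^3 + 54*x^2 - 33*x - 18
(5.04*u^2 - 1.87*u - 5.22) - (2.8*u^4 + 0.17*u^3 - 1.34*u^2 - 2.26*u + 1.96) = -2.8*u^4 - 0.17*u^3 + 6.38*u^2 + 0.39*u - 7.18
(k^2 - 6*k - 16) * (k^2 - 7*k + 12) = k^4 - 13*k^3 + 38*k^2 + 40*k - 192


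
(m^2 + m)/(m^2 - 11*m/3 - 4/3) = 3*m*(m + 1)/(3*m^2 - 11*m - 4)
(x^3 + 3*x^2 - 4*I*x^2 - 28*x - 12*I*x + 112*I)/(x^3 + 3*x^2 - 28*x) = (x - 4*I)/x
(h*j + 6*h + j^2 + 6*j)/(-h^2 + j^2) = (-j - 6)/(h - j)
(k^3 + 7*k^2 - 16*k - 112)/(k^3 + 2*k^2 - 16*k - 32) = (k + 7)/(k + 2)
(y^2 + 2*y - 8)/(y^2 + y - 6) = (y + 4)/(y + 3)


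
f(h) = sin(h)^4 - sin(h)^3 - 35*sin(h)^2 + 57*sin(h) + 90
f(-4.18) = 113.04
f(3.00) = 97.34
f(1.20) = 112.67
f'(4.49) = -26.18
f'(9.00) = -25.44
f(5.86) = 60.79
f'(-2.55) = -78.37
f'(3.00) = -46.60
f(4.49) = 2.94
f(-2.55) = 47.60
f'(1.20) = -2.76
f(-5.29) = 113.09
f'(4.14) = -60.31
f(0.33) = 104.77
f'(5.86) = 77.47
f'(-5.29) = -0.76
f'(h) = 4*sin(h)^3*cos(h) - 3*sin(h)^2*cos(h) - 70*sin(h)*cos(h) + 57*cos(h)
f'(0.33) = 32.30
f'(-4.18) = 1.51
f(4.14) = 18.45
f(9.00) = 107.51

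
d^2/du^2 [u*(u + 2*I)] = 2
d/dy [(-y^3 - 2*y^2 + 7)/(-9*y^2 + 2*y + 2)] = (9*y^4 - 4*y^3 - 10*y^2 + 118*y - 14)/(81*y^4 - 36*y^3 - 32*y^2 + 8*y + 4)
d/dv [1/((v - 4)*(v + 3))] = (1 - 2*v)/(v^4 - 2*v^3 - 23*v^2 + 24*v + 144)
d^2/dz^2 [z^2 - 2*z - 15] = 2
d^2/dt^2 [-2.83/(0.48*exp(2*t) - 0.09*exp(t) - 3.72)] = (2.83*(0.96*exp(t) - 0.09)*(1.92*exp(t) - 0.18)*exp(t) + (5.4336*exp(t) - 0.2547)*(-0.48*exp(2*t) + 0.09*exp(t) + 3.72))*exp(t)/(-0.48*exp(2*t) + 0.09*exp(t) + 3.72)^3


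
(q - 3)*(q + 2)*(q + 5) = q^3 + 4*q^2 - 11*q - 30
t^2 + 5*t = t*(t + 5)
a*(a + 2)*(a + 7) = a^3 + 9*a^2 + 14*a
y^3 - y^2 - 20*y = y*(y - 5)*(y + 4)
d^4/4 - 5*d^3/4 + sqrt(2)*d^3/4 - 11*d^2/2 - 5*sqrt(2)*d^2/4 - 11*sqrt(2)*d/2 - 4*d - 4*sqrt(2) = (d/2 + 1)*(d/2 + sqrt(2)/2)*(d - 8)*(d + 1)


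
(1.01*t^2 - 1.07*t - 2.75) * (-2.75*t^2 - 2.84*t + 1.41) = -2.7775*t^4 + 0.0741000000000005*t^3 + 12.0254*t^2 + 6.3013*t - 3.8775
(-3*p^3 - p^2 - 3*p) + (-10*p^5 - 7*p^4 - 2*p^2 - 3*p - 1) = -10*p^5 - 7*p^4 - 3*p^3 - 3*p^2 - 6*p - 1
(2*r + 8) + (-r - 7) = r + 1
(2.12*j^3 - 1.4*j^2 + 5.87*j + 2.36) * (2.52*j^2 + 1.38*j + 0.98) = 5.3424*j^5 - 0.6024*j^4 + 14.938*j^3 + 12.6758*j^2 + 9.0094*j + 2.3128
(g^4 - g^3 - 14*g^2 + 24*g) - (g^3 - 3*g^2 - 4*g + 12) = g^4 - 2*g^3 - 11*g^2 + 28*g - 12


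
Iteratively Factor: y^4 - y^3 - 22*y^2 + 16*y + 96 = (y - 4)*(y^3 + 3*y^2 - 10*y - 24) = (y - 4)*(y - 3)*(y^2 + 6*y + 8) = (y - 4)*(y - 3)*(y + 2)*(y + 4)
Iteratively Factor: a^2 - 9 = (a - 3)*(a + 3)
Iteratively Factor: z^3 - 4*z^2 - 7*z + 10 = (z - 5)*(z^2 + z - 2) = (z - 5)*(z + 2)*(z - 1)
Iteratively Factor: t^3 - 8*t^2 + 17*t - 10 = (t - 2)*(t^2 - 6*t + 5) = (t - 5)*(t - 2)*(t - 1)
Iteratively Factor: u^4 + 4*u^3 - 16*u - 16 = (u - 2)*(u^3 + 6*u^2 + 12*u + 8) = (u - 2)*(u + 2)*(u^2 + 4*u + 4) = (u - 2)*(u + 2)^2*(u + 2)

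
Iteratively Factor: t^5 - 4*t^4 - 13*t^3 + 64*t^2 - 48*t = (t - 4)*(t^4 - 13*t^2 + 12*t) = (t - 4)*(t + 4)*(t^3 - 4*t^2 + 3*t) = (t - 4)*(t - 1)*(t + 4)*(t^2 - 3*t) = (t - 4)*(t - 3)*(t - 1)*(t + 4)*(t)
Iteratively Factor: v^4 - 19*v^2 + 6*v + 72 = (v - 3)*(v^3 + 3*v^2 - 10*v - 24) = (v - 3)^2*(v^2 + 6*v + 8) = (v - 3)^2*(v + 4)*(v + 2)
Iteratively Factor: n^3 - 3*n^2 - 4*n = (n + 1)*(n^2 - 4*n) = n*(n + 1)*(n - 4)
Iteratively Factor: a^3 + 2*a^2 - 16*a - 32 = (a - 4)*(a^2 + 6*a + 8) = (a - 4)*(a + 2)*(a + 4)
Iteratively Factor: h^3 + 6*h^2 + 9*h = (h)*(h^2 + 6*h + 9) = h*(h + 3)*(h + 3)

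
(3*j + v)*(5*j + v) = 15*j^2 + 8*j*v + v^2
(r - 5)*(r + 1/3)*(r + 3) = r^3 - 5*r^2/3 - 47*r/3 - 5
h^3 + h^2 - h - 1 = (h - 1)*(h + 1)^2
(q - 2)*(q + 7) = q^2 + 5*q - 14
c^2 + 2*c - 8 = (c - 2)*(c + 4)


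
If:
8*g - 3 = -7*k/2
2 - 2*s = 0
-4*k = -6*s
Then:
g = -9/32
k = 3/2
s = 1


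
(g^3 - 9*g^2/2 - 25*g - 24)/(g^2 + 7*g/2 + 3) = g - 8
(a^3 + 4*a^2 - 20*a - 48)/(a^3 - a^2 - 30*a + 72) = (a + 2)/(a - 3)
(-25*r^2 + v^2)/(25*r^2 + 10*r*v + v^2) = (-5*r + v)/(5*r + v)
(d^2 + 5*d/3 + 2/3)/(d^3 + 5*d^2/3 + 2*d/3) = 1/d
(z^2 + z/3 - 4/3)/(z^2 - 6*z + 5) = (z + 4/3)/(z - 5)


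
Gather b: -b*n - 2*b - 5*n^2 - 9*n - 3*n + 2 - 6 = b*(-n - 2) - 5*n^2 - 12*n - 4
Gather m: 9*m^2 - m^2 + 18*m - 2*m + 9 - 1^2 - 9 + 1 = 8*m^2 + 16*m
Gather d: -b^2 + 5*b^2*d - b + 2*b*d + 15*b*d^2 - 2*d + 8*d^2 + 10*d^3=-b^2 - b + 10*d^3 + d^2*(15*b + 8) + d*(5*b^2 + 2*b - 2)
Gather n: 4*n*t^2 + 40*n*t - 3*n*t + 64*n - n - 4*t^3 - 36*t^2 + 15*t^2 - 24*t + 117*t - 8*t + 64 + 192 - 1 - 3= n*(4*t^2 + 37*t + 63) - 4*t^3 - 21*t^2 + 85*t + 252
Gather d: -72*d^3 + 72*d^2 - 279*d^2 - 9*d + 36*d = -72*d^3 - 207*d^2 + 27*d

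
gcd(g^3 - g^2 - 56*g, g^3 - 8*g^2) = g^2 - 8*g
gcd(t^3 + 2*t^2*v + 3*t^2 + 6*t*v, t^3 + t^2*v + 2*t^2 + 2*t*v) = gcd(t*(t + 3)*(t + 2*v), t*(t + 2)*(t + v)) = t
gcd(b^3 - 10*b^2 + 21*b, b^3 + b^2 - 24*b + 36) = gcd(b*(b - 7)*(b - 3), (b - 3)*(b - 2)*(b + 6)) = b - 3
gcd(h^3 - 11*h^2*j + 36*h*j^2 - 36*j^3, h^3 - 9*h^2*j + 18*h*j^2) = h^2 - 9*h*j + 18*j^2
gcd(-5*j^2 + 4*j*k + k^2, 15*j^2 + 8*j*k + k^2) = 5*j + k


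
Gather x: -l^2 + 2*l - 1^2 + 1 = -l^2 + 2*l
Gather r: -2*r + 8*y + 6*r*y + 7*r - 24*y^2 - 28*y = r*(6*y + 5) - 24*y^2 - 20*y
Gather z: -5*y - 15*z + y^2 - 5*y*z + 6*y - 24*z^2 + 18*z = y^2 + y - 24*z^2 + z*(3 - 5*y)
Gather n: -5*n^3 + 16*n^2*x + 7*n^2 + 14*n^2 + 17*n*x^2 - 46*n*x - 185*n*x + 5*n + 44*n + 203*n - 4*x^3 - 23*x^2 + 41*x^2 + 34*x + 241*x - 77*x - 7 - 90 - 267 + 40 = -5*n^3 + n^2*(16*x + 21) + n*(17*x^2 - 231*x + 252) - 4*x^3 + 18*x^2 + 198*x - 324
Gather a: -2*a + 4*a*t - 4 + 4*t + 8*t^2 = a*(4*t - 2) + 8*t^2 + 4*t - 4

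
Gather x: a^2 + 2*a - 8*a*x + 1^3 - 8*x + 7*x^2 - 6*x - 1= a^2 + 2*a + 7*x^2 + x*(-8*a - 14)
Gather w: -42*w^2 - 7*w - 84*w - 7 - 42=-42*w^2 - 91*w - 49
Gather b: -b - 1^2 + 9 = 8 - b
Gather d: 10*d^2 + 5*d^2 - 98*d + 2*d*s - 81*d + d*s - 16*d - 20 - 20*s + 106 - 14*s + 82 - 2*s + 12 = 15*d^2 + d*(3*s - 195) - 36*s + 180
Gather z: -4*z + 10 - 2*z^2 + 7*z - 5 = -2*z^2 + 3*z + 5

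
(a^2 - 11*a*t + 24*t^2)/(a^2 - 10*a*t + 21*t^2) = (-a + 8*t)/(-a + 7*t)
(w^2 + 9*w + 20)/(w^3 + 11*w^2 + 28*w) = (w + 5)/(w*(w + 7))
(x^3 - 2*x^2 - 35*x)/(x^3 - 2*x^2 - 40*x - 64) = x*(-x^2 + 2*x + 35)/(-x^3 + 2*x^2 + 40*x + 64)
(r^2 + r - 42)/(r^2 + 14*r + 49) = (r - 6)/(r + 7)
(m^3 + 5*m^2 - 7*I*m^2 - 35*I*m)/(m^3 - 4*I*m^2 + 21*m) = (m + 5)/(m + 3*I)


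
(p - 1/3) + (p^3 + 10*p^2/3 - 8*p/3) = p^3 + 10*p^2/3 - 5*p/3 - 1/3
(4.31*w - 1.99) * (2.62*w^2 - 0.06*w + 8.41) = 11.2922*w^3 - 5.4724*w^2 + 36.3665*w - 16.7359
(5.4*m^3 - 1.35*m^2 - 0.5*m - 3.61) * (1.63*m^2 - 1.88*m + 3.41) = 8.802*m^5 - 12.3525*m^4 + 20.137*m^3 - 9.5478*m^2 + 5.0818*m - 12.3101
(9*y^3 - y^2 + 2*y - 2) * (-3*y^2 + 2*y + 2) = -27*y^5 + 21*y^4 + 10*y^3 + 8*y^2 - 4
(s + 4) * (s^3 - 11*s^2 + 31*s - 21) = s^4 - 7*s^3 - 13*s^2 + 103*s - 84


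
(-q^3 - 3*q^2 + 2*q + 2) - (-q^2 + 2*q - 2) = -q^3 - 2*q^2 + 4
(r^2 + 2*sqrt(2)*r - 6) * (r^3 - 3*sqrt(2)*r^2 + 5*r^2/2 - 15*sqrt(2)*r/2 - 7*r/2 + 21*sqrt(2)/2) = r^5 - sqrt(2)*r^4 + 5*r^4/2 - 43*r^3/2 - 5*sqrt(2)*r^3/2 - 45*r^2 + 43*sqrt(2)*r^2/2 + 63*r + 45*sqrt(2)*r - 63*sqrt(2)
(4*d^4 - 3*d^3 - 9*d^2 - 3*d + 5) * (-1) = -4*d^4 + 3*d^3 + 9*d^2 + 3*d - 5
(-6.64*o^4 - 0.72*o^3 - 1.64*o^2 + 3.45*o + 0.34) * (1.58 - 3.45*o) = 22.908*o^5 - 8.0072*o^4 + 4.5204*o^3 - 14.4937*o^2 + 4.278*o + 0.5372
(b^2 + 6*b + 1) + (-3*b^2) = -2*b^2 + 6*b + 1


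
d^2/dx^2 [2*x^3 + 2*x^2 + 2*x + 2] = 12*x + 4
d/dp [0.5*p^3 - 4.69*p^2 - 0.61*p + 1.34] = 1.5*p^2 - 9.38*p - 0.61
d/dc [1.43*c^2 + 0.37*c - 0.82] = 2.86*c + 0.37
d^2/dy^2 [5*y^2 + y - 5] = 10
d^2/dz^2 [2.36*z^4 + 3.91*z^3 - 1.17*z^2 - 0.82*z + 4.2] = 28.32*z^2 + 23.46*z - 2.34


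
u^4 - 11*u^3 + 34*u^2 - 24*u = u*(u - 6)*(u - 4)*(u - 1)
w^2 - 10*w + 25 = (w - 5)^2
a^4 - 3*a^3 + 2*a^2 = a^2*(a - 2)*(a - 1)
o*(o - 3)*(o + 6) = o^3 + 3*o^2 - 18*o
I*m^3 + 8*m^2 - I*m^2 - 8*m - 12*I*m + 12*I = (m - 6*I)*(m - 2*I)*(I*m - I)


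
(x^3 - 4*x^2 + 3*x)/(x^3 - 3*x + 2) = x*(x - 3)/(x^2 + x - 2)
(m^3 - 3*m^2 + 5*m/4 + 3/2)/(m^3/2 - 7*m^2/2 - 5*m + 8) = (4*m^3 - 12*m^2 + 5*m + 6)/(2*(m^3 - 7*m^2 - 10*m + 16))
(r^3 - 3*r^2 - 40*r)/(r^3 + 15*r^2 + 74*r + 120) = r*(r - 8)/(r^2 + 10*r + 24)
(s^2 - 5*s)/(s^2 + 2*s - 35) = s/(s + 7)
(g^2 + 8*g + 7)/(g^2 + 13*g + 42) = (g + 1)/(g + 6)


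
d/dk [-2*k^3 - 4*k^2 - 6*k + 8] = -6*k^2 - 8*k - 6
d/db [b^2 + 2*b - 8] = 2*b + 2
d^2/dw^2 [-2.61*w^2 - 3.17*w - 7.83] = -5.22000000000000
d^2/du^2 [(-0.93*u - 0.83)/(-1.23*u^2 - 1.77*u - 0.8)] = ((0.93*u + 0.83)*(2.46*u + 1.77)*(4.92*u + 3.54) - (6.8634*u + 5.334)*(1.23*u^2 + 1.77*u + 0.8))/(1.23*u^2 + 1.77*u + 0.8)^3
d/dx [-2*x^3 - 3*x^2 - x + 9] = -6*x^2 - 6*x - 1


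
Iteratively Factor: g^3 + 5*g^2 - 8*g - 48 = (g + 4)*(g^2 + g - 12) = (g + 4)^2*(g - 3)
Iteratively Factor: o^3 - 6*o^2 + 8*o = (o)*(o^2 - 6*o + 8) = o*(o - 2)*(o - 4)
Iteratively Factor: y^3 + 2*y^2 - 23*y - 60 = (y + 4)*(y^2 - 2*y - 15) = (y + 3)*(y + 4)*(y - 5)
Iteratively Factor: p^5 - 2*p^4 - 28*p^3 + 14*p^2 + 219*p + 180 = (p + 1)*(p^4 - 3*p^3 - 25*p^2 + 39*p + 180) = (p - 5)*(p + 1)*(p^3 + 2*p^2 - 15*p - 36) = (p - 5)*(p - 4)*(p + 1)*(p^2 + 6*p + 9) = (p - 5)*(p - 4)*(p + 1)*(p + 3)*(p + 3)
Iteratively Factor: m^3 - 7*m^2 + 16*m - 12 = (m - 2)*(m^2 - 5*m + 6) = (m - 2)^2*(m - 3)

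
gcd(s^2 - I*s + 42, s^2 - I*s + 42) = s^2 - I*s + 42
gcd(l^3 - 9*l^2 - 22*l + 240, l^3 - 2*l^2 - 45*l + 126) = l - 6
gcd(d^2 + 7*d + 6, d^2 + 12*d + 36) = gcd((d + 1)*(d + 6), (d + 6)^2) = d + 6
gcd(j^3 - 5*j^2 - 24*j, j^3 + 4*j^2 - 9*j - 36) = j + 3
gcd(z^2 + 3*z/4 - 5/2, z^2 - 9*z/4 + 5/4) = z - 5/4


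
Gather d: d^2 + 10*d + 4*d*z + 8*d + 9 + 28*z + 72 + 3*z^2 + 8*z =d^2 + d*(4*z + 18) + 3*z^2 + 36*z + 81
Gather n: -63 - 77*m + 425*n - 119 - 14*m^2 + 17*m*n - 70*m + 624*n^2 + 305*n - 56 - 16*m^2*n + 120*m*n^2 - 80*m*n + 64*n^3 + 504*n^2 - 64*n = -14*m^2 - 147*m + 64*n^3 + n^2*(120*m + 1128) + n*(-16*m^2 - 63*m + 666) - 238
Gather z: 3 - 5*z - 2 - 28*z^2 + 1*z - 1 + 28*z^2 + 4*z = 0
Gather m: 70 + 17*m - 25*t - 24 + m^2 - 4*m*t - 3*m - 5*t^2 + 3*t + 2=m^2 + m*(14 - 4*t) - 5*t^2 - 22*t + 48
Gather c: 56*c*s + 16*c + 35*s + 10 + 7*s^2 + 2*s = c*(56*s + 16) + 7*s^2 + 37*s + 10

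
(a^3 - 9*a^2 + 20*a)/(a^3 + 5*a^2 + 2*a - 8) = a*(a^2 - 9*a + 20)/(a^3 + 5*a^2 + 2*a - 8)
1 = 1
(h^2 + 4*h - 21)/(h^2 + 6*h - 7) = (h - 3)/(h - 1)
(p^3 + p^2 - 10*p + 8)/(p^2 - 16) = (p^2 - 3*p + 2)/(p - 4)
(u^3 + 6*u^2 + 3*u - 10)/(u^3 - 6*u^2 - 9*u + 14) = (u + 5)/(u - 7)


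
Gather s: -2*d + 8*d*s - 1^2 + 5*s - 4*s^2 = -2*d - 4*s^2 + s*(8*d + 5) - 1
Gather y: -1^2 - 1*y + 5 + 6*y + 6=5*y + 10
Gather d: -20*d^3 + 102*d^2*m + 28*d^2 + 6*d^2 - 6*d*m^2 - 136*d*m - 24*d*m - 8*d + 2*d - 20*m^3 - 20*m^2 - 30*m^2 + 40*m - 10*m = -20*d^3 + d^2*(102*m + 34) + d*(-6*m^2 - 160*m - 6) - 20*m^3 - 50*m^2 + 30*m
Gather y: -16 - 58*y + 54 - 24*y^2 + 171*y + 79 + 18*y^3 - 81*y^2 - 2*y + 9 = 18*y^3 - 105*y^2 + 111*y + 126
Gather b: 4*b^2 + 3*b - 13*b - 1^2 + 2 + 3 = 4*b^2 - 10*b + 4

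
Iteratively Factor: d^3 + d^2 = (d + 1)*(d^2) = d*(d + 1)*(d)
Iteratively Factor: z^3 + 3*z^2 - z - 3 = (z - 1)*(z^2 + 4*z + 3) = (z - 1)*(z + 3)*(z + 1)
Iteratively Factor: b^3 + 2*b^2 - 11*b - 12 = (b - 3)*(b^2 + 5*b + 4) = (b - 3)*(b + 4)*(b + 1)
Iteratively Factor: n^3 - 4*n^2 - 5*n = (n)*(n^2 - 4*n - 5) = n*(n - 5)*(n + 1)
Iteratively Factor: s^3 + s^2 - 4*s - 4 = (s - 2)*(s^2 + 3*s + 2) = (s - 2)*(s + 1)*(s + 2)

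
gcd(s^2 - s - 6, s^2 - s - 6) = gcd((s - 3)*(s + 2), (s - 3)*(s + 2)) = s^2 - s - 6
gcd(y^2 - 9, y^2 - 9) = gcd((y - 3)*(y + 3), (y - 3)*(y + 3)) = y^2 - 9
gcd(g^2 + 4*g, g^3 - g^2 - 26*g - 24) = g + 4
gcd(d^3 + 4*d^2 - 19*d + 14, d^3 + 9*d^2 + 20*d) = 1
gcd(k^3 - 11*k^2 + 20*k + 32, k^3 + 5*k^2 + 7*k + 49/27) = 1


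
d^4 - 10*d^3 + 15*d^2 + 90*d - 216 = (d - 6)*(d - 4)*(d - 3)*(d + 3)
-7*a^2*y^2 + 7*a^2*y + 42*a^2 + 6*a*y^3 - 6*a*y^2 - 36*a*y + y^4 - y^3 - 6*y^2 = (-a + y)*(7*a + y)*(y - 3)*(y + 2)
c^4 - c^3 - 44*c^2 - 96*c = c*(c - 8)*(c + 3)*(c + 4)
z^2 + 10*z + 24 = (z + 4)*(z + 6)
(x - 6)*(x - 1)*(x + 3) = x^3 - 4*x^2 - 15*x + 18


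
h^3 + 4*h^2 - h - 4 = (h - 1)*(h + 1)*(h + 4)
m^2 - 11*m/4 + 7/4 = (m - 7/4)*(m - 1)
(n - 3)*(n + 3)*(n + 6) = n^3 + 6*n^2 - 9*n - 54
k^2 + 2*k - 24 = (k - 4)*(k + 6)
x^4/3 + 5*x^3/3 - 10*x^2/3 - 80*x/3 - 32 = (x/3 + 1)*(x - 4)*(x + 2)*(x + 4)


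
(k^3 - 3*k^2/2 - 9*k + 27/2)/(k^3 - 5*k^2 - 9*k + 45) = (k - 3/2)/(k - 5)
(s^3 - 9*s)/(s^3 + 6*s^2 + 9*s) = (s - 3)/(s + 3)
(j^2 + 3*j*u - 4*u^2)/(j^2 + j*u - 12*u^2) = (-j + u)/(-j + 3*u)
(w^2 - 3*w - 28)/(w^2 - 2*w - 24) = (w - 7)/(w - 6)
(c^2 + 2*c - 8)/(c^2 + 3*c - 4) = (c - 2)/(c - 1)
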